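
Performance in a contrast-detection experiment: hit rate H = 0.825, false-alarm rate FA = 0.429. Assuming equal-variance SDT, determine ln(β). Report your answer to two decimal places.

z(H) = 0.935
z(FA) = -0.179
ln β = −½·[z(H)² − z(FA)²] = −0.5 × (0.874 − 0.032) = -0.421

ln β = -0.42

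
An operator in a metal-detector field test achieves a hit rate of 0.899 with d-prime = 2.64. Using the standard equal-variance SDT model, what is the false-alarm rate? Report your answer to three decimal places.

false-alarm rate = 0.086

z(hit rate) = z(0.899) = 1.2759
z(FA) = z(H) − d' = 1.2759 − 2.64 = -1.3641
false-alarm rate = Φ(-1.3641) = 0.0863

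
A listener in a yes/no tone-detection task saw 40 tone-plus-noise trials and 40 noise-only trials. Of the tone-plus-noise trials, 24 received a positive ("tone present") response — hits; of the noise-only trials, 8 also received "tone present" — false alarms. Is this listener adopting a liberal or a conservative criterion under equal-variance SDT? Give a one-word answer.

z(H) = 0.253, z(FA) = -0.842
c = −½·(z(H) + z(FA)) = 0.2945
c > 0 → conservative criterion (biased toward responding “no”).

conservative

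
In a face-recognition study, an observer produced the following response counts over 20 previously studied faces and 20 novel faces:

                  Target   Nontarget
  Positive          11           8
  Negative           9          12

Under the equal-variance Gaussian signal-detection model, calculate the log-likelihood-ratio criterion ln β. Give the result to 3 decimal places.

ln β = 0.024

H = 11/20 = 0.5500
FA = 8/20 = 0.4000
z(0.5500) = 0.1257, z(0.4000) = -0.2533
ln β = −½·[z(H)² − z(FA)²] = −0.5 × (0.0158 − 0.0642) = 0.0242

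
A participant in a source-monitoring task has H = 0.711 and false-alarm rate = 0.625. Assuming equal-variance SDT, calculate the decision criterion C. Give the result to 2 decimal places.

z(0.711) = 0.556, z(0.625) = 0.319
c = −½·[z(H) + z(FA)] = −0.5 × (0.556 + 0.319) = -0.4375
c < 0: the participant has a liberal response bias.

C = -0.44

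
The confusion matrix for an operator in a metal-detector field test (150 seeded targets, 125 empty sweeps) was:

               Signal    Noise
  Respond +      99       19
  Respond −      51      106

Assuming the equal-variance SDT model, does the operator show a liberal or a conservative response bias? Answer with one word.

z(H) = 0.412, z(FA) = -1.028
c = −½·(z(H) + z(FA)) = 0.308
c > 0 → conservative criterion (biased toward responding “no”).

conservative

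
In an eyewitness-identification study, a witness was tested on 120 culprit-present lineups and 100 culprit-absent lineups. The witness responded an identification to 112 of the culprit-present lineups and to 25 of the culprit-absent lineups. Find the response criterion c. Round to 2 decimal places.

c = -0.41

H = 112/120 = 0.9333
FA = 25/100 = 0.2500
z(H) = 1.5008
z(FA) = -0.6745
c = −½·[z(H) + z(FA)] = −0.5 × (1.5008 + (-0.6745)) = -0.41315
c < 0: the witness has a liberal response bias.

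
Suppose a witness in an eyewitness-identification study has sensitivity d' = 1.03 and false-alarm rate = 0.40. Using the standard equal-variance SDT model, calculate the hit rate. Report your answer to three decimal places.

z(false-alarm rate) = z(0.40) = -0.2533
z(H) = z(FA) + d' = -0.2533 + 1.03 = 0.7767
hit rate = Φ(0.7767) = 0.7813

hit rate = 0.781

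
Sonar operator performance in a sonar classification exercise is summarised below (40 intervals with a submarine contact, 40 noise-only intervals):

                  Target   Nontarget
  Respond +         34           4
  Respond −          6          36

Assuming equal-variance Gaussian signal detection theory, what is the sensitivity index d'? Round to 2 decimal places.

d' = 2.32

H = 34/40 = 0.8500
FA = 4/40 = 0.1000
Φ⁻¹(0.8500) = 1.036, Φ⁻¹(0.1000) = -1.282
d' = z(H) − z(FA) = 1.036 − (-1.282) = 2.318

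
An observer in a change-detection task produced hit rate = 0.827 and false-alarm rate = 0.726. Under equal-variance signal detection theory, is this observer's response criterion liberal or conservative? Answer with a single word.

z(H) = 0.942, z(FA) = 0.601
c = −½·(z(H) + z(FA)) = -0.7715
c < 0 → liberal criterion (biased toward responding “yes”).

liberal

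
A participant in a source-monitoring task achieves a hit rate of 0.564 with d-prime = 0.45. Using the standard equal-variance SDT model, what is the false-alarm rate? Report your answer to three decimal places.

false-alarm rate = 0.386

z(hit rate) = z(0.564) = 0.1611
z(FA) = z(H) − d' = 0.1611 − 0.45 = -0.2889
false-alarm rate = Φ(-0.2889) = 0.3863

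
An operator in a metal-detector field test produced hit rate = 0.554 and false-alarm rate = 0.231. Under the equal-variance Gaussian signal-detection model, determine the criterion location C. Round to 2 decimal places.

C = 0.30

z(H) = 0.1358
z(FA) = -0.7356
c = −½·[z(H) + z(FA)] = −0.5 × (0.1358 + (-0.7356)) = 0.2999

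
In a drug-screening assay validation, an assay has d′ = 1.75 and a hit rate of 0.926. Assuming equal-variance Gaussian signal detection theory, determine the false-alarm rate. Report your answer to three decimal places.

false-alarm rate = 0.381

z(hit rate) = z(0.926) = 1.4466
z(FA) = z(H) − d' = 1.4466 − 1.75 = -0.3034
false-alarm rate = Φ(-0.3034) = 0.3808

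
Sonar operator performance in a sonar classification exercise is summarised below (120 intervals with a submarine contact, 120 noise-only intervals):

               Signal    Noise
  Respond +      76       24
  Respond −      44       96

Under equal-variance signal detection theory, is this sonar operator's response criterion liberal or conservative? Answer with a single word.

conservative

z(H) = 0.341, z(FA) = -0.842
c = −½·(z(H) + z(FA)) = 0.2505
c > 0 → conservative criterion (biased toward responding “no”).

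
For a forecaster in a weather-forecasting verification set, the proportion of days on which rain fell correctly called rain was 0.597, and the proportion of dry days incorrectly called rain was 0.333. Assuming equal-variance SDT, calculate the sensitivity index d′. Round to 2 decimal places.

d′ = 0.68

z(H) = 0.246
z(FA) = -0.432
d' = z(H) − z(FA) = 0.246 − (-0.432) = 0.678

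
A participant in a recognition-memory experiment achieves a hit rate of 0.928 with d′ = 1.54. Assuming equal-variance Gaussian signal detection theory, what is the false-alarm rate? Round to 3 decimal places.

z(hit rate) = z(0.928) = 1.4611
z(FA) = z(H) − d' = 1.4611 − 1.54 = -0.0789
false-alarm rate = Φ(-0.0789) = 0.4686

false-alarm rate = 0.469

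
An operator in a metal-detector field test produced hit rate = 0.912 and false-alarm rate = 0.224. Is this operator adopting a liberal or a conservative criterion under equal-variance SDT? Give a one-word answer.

liberal

z(H) = 1.353, z(FA) = -0.759
c = −½·(z(H) + z(FA)) = -0.297
c < 0 → liberal criterion (biased toward responding “yes”).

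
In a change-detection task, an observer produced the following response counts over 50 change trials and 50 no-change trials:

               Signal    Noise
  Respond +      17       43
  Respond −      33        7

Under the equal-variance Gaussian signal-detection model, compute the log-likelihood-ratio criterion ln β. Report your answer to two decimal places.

H = 17/50 = 0.3400
FA = 43/50 = 0.8600
z(0.3400) = -0.412, z(0.8600) = 1.080
ln β = −½·[z(H)² − z(FA)²] = −0.5 × (0.170 − 1.166) = 0.498

ln β = 0.50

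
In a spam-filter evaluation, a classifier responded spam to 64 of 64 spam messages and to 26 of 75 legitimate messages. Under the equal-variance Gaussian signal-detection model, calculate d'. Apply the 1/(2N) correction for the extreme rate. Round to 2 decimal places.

d' = 2.81

The hit rate is 64/64 = 1, so apply the 1/(2N) correction: H → 1 − 1/(2·64) = 0.99219.
z(H) = z(0.99219) = 2.418
z(FA) = z(0.34667) = -0.394
d' = 2.418 − (-0.394) = 2.812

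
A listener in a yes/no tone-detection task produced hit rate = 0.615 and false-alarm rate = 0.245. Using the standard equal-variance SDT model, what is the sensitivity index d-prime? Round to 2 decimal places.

z(H) = 0.292
z(FA) = -0.690
d' = z(H) − z(FA) = 0.292 − (-0.690) = 0.982

d-prime = 0.98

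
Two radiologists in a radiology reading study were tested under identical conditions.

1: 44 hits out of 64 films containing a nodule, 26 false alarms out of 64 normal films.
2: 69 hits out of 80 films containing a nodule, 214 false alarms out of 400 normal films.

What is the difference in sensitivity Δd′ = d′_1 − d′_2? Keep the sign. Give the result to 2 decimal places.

Δd′ = -0.28

1: z(0.6875) = 0.489, z(0.4062) = -0.237, d' = 0.726
2: z(0.8625) = 1.092, z(0.5350) = 0.088, d' = 1.004
Δd' = d'_1 − d'_2 = 0.726 − 1.004 = -0.278
2 has the higher sensitivity.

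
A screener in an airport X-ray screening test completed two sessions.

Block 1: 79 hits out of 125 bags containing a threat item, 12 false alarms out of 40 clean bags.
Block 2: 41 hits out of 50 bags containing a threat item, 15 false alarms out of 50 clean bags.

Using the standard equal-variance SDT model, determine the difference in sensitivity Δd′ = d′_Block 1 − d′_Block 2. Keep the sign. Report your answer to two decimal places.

Δd′ = -0.58

Block 1: z(0.6320) = 0.337, z(0.3000) = -0.524, d' = 0.861
Block 2: z(0.8200) = 0.915, z(0.3000) = -0.524, d' = 1.439
Δd' = d'_Block 1 − d'_Block 2 = 0.861 − 1.439 = -0.578
Block 2 has the higher sensitivity.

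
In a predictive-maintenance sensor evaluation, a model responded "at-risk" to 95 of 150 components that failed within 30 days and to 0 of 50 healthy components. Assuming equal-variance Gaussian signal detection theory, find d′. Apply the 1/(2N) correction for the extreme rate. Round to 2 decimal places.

The false-alarm rate is 0/50 = 0, so apply the 1/(2N) correction: FA → 1/(2·50) = 0.01000.
z(H) = z(0.63333) = 0.341
z(FA) = z(0.01000) = -2.326
d' = 0.341 − (-2.326) = 2.667

d′ = 2.67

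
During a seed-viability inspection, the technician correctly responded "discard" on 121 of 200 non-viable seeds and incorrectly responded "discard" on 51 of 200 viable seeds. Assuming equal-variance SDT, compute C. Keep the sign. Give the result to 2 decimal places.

H = 121/200 = 0.6050
FA = 51/200 = 0.2550
z(H) = z(0.6050) = 0.2663
z(FA) = z(0.2550) = -0.6588
c = −½·[z(H) + z(FA)] = −0.5 × (0.2663 + (-0.6588)) = 0.19625

C = 0.20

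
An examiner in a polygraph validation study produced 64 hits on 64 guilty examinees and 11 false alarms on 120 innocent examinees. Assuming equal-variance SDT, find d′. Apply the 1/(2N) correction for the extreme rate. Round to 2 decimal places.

d′ = 3.75

The hit rate is 64/64 = 1, so apply the 1/(2N) correction: H → 1 − 1/(2·64) = 0.99219.
z(H) = z(0.99219) = 2.418
z(FA) = z(0.09167) = -1.331
d' = 2.418 − (-1.331) = 3.749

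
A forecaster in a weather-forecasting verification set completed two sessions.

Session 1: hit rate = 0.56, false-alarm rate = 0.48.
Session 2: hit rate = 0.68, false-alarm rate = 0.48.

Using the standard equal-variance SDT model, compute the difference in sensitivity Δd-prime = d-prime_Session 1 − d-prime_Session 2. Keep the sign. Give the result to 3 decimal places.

Session 1: z(0.56) = 0.1510, z(0.48) = -0.0502, d' = 0.2012
Session 2: z(0.68) = 0.4677, z(0.48) = -0.0502, d' = 0.5179
Δd' = d'_Session 1 − d'_Session 2 = 0.2012 − 0.5179 = -0.3167
Session 2 has the higher sensitivity.

Δd-prime = -0.317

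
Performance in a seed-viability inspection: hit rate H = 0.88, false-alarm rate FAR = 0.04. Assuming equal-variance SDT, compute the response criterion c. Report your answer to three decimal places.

c = 0.288

z(0.88) = 1.1750, z(0.04) = -1.7507
c = −½·[z(H) + z(FA)] = −0.5 × (1.1750 + (-1.7507)) = 0.28785
c > 0: the technician has a conservative response bias.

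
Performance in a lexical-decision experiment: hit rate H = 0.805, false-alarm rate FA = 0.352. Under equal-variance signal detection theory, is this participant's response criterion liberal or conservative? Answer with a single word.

liberal

z(H) = 0.860, z(FA) = -0.380
c = −½·(z(H) + z(FA)) = -0.240
c < 0 → liberal criterion (biased toward responding “yes”).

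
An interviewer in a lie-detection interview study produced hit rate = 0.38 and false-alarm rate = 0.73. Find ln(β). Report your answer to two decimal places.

ln β = 0.14

z(0.38) = -0.305, z(0.73) = 0.613
ln β = −½·[z(H)² − z(FA)²] = −0.5 × (0.093 − 0.376) = 0.1415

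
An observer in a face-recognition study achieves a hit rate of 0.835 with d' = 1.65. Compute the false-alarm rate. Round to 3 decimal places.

false-alarm rate = 0.250

z(hit rate) = z(0.835) = 0.9741
z(FA) = z(H) − d' = 0.9741 − 1.65 = -0.6759
false-alarm rate = Φ(-0.6759) = 0.2496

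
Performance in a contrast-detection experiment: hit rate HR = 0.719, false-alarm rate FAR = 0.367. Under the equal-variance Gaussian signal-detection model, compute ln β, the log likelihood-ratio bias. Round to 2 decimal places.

ln β = -0.11

z(H) = z(0.719) = 0.580
z(FA) = z(0.367) = -0.340
ln β = −½·[z(H)² − z(FA)²] = −0.5 × (0.336 − 0.116) = -0.110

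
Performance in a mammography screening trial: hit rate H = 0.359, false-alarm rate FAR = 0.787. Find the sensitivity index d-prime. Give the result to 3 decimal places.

d-prime = -1.157

z(0.359) = -0.3611, z(0.787) = 0.7961
d' = z(H) − z(FA) = -0.3611 − 0.7961 = -1.1572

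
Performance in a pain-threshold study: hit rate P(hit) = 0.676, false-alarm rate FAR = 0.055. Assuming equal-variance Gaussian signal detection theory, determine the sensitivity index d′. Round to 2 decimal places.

Φ⁻¹(H) = Φ⁻¹(0.676) = 0.4565
Φ⁻¹(FA) = Φ⁻¹(0.055) = -1.5982
d' = z(H) − z(FA) = 0.4565 − (-1.5982) = 2.0547

d′ = 2.05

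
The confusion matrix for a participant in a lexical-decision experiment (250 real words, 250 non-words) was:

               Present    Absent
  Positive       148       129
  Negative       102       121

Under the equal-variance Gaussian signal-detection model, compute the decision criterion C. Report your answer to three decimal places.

H = 148/250 = 0.5920
FA = 129/250 = 0.5160
Φ⁻¹(0.5920) = 0.2327, Φ⁻¹(0.5160) = 0.0401
c = −½·[z(H) + z(FA)] = −0.5 × (0.2327 + 0.0401) = -0.1364

C = -0.136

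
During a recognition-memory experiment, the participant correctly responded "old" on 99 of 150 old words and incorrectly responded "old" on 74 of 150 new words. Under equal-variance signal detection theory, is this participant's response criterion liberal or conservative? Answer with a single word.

liberal

z(H) = 0.412, z(FA) = -0.017
c = −½·(z(H) + z(FA)) = -0.1975
c < 0 → liberal criterion (biased toward responding “yes”).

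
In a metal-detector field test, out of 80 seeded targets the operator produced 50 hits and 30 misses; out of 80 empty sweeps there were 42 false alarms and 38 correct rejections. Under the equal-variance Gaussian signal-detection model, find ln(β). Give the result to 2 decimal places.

ln β = -0.05

H = 50/80 = 0.6250
FA = 42/80 = 0.5250
z(H) = 0.319
z(FA) = 0.063
ln β = −½·[z(H)² − z(FA)²] = −0.5 × (0.102 − 0.004) = -0.049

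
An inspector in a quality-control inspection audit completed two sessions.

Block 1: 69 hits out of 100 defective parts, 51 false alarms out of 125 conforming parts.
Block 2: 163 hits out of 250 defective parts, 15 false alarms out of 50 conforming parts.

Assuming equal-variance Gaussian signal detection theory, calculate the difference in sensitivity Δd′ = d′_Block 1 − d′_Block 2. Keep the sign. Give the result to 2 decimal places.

Δd′ = -0.19

Block 1: z(0.6900) = 0.496, z(0.4080) = -0.233, d' = 0.729
Block 2: z(0.6520) = 0.391, z(0.3000) = -0.524, d' = 0.915
Δd' = d'_Block 1 − d'_Block 2 = 0.729 − 0.915 = -0.186
Block 2 has the higher sensitivity.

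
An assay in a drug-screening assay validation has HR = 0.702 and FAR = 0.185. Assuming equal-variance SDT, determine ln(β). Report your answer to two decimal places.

ln β = 0.26

Φ⁻¹(H) = Φ⁻¹(0.702) = 0.530
Φ⁻¹(FA) = Φ⁻¹(0.185) = -0.896
ln β = −½·[z(H)² − z(FA)²] = −0.5 × (0.281 − 0.803) = 0.261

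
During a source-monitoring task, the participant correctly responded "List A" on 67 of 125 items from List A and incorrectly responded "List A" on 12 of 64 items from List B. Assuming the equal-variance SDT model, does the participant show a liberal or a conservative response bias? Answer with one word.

z(H) = 0.090, z(FA) = -0.887
c = −½·(z(H) + z(FA)) = 0.3985
c > 0 → conservative criterion (biased toward responding “no”).

conservative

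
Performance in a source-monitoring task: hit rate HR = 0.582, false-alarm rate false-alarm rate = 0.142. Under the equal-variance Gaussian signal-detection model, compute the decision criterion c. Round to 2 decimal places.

c = 0.43

z(H) = 0.2070
z(FA) = -1.0714
c = −½·[z(H) + z(FA)] = −0.5 × (0.2070 + (-1.0714)) = 0.4322
c > 0: the participant has a conservative response bias.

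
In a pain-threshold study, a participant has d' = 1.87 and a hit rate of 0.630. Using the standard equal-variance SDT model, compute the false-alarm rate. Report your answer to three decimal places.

z(hit rate) = z(0.630) = 0.3319
z(FA) = z(H) − d' = 0.3319 − 1.87 = -1.5381
false-alarm rate = Φ(-1.5381) = 0.0620

false-alarm rate = 0.062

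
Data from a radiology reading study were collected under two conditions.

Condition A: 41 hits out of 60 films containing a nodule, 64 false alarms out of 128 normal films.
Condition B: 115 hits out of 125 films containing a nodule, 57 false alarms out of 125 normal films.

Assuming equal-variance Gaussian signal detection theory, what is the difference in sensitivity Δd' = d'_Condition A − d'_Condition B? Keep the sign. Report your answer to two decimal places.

Condition A: z(0.6833) = 0.477, z(0.5000) = 0.000, d' = 0.477
Condition B: z(0.9200) = 1.405, z(0.4560) = -0.111, d' = 1.516
Δd' = d'_Condition A − d'_Condition B = 0.477 − 1.516 = -1.039
Condition B has the higher sensitivity.

Δd' = -1.04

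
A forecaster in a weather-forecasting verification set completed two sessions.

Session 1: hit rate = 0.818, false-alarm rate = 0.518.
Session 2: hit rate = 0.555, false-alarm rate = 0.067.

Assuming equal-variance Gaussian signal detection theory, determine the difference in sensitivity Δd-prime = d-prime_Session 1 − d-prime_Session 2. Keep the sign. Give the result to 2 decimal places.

Δd-prime = -0.77

Session 1: z(0.818) = 0.908, z(0.518) = 0.045, d' = 0.863
Session 2: z(0.555) = 0.138, z(0.067) = -1.499, d' = 1.637
Δd' = d'_Session 1 − d'_Session 2 = 0.863 − 1.637 = -0.774
Session 2 has the higher sensitivity.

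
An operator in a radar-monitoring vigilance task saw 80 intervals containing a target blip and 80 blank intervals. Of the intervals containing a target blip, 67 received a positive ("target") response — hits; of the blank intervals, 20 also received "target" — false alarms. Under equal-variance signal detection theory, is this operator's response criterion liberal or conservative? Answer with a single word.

liberal

z(H) = 0.984, z(FA) = -0.674
c = −½·(z(H) + z(FA)) = -0.155
c < 0 → liberal criterion (biased toward responding “yes”).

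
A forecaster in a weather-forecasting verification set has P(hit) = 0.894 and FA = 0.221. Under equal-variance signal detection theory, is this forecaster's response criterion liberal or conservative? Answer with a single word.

z(H) = 1.248, z(FA) = -0.769
c = −½·(z(H) + z(FA)) = -0.2395
c < 0 → liberal criterion (biased toward responding “yes”).

liberal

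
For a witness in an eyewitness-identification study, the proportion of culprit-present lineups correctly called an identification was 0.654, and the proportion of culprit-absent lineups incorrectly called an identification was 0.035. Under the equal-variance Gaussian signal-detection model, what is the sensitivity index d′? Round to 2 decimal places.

d′ = 2.21

z(H) = z(0.654) = 0.3961
z(FA) = z(0.035) = -1.8119
d' = z(H) − z(FA) = 0.3961 − (-1.8119) = 2.2080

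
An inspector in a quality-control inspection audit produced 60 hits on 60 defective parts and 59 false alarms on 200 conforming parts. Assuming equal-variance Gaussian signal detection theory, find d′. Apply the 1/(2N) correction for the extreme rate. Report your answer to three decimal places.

The hit rate is 60/60 = 1, so apply the 1/(2N) correction: H → 1 − 1/(2·60) = 0.99167.
z(H) = z(0.99167) = 2.3941
z(FA) = z(0.29500) = -0.5388
d' = 2.3941 − (-0.5388) = 2.9329

d′ = 2.933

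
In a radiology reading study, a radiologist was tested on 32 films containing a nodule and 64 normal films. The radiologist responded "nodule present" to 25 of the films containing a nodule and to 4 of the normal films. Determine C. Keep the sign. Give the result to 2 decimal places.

C = 0.38

H = 25/32 = 0.7812
FA = 4/64 = 0.0625
z(H) = z(0.7812) = 0.776
z(FA) = z(0.0625) = -1.534
c = −½·[z(H) + z(FA)] = −0.5 × (0.776 + (-1.534)) = 0.379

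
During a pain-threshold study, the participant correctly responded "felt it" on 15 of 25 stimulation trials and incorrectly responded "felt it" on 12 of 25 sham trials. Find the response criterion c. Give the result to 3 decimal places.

c = -0.102

H = 15/25 = 0.6000
FA = 12/25 = 0.4800
Φ⁻¹(H) = Φ⁻¹(0.6000) = 0.2533
Φ⁻¹(FA) = Φ⁻¹(0.4800) = -0.0502
c = −½·[z(H) + z(FA)] = −0.5 × (0.2533 + (-0.0502)) = -0.10155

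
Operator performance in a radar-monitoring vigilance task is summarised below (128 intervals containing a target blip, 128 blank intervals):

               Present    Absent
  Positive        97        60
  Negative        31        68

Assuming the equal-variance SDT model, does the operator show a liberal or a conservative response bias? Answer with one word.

liberal

z(H) = 0.699, z(FA) = -0.078
c = −½·(z(H) + z(FA)) = -0.3105
c < 0 → liberal criterion (biased toward responding “yes”).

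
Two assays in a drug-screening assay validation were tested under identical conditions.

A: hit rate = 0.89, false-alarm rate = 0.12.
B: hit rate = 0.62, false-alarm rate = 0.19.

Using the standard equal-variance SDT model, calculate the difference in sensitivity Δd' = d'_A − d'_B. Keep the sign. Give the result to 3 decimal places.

A: z(0.89) = 1.2265, z(0.12) = -1.1750, d' = 2.4015
B: z(0.62) = 0.3055, z(0.19) = -0.8779, d' = 1.1834
Δd' = d'_A − d'_B = 2.4015 − 1.1834 = 1.2181
A has the higher sensitivity.

Δd' = 1.218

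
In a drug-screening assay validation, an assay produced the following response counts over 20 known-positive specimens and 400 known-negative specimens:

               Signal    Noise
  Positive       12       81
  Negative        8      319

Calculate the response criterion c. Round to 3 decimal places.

c = 0.290

H = 12/20 = 0.6000
FA = 81/400 = 0.2025
z(H) = 0.2533
z(FA) = -0.8327
c = −½·[z(H) + z(FA)] = −0.5 × (0.2533 + (-0.8327)) = 0.2897
c > 0: the assay has a conservative response bias.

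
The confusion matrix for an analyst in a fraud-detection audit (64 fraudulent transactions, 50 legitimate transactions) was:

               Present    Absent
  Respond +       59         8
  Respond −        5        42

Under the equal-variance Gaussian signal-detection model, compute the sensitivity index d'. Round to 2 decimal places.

d' = 2.41

H = 59/64 = 0.9219
FA = 8/50 = 0.1600
z(0.9219) = 1.418, z(0.1600) = -0.994
d' = z(H) − z(FA) = 1.418 − (-0.994) = 2.412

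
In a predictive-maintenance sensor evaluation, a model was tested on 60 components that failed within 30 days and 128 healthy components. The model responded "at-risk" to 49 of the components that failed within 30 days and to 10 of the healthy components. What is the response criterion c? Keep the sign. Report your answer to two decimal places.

c = 0.26

H = 49/60 = 0.8167
FA = 10/128 = 0.0781
Φ⁻¹(H) = Φ⁻¹(0.8167) = 0.9029
Φ⁻¹(FA) = Φ⁻¹(0.0781) = -1.4180
c = −½·[z(H) + z(FA)] = −0.5 × (0.9029 + (-1.4180)) = 0.25755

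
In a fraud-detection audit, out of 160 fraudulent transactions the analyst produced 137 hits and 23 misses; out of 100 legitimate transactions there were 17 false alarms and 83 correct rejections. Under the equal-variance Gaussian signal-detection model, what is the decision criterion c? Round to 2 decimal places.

c = -0.05

H = 137/160 = 0.8562
FA = 17/100 = 0.1700
Φ⁻¹(H) = Φ⁻¹(0.8562) = 1.063
Φ⁻¹(FA) = Φ⁻¹(0.1700) = -0.954
c = −½·[z(H) + z(FA)] = −0.5 × (1.063 + (-0.954)) = -0.0545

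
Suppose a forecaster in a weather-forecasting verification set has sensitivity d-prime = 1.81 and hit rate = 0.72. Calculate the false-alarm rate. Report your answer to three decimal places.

false-alarm rate = 0.110

z(hit rate) = z(0.72) = 0.5828
z(FA) = z(H) − d' = 0.5828 − 1.81 = -1.2272
false-alarm rate = Φ(-1.2272) = 0.1099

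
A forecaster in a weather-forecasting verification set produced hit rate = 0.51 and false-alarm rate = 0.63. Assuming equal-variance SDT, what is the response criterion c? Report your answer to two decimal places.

c = -0.18

z(0.51) = 0.0251, z(0.63) = 0.3319
c = −½·[z(H) + z(FA)] = −0.5 × (0.0251 + 0.3319) = -0.1785
c < 0: the forecaster has a liberal response bias.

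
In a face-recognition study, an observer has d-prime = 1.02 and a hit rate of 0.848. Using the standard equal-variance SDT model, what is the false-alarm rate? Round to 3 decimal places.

z(hit rate) = z(0.848) = 1.0279
z(FA) = z(H) − d' = 1.0279 − 1.02 = 0.0079
false-alarm rate = Φ(0.0079) = 0.5032

false-alarm rate = 0.503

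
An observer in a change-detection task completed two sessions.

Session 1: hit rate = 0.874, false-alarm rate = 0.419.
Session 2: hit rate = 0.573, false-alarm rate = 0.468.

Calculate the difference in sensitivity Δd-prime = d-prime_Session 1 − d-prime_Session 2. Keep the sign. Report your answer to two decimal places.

Session 1: z(0.874) = 1.146, z(0.419) = -0.204, d' = 1.350
Session 2: z(0.573) = 0.184, z(0.468) = -0.080, d' = 0.264
Δd' = d'_Session 1 − d'_Session 2 = 1.350 − 0.264 = 1.086
Session 1 has the higher sensitivity.

Δd-prime = 1.09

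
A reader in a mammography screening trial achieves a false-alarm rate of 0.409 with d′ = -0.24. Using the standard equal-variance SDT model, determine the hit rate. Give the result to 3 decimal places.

z(false-alarm rate) = z(0.409) = -0.2301
z(H) = z(FA) + d' = -0.2301 + (-0.24) = -0.4701
hit rate = Φ(-0.4701) = 0.3191

hit rate = 0.319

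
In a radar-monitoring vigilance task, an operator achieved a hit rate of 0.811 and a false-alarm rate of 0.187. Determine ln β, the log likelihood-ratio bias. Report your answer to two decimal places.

z(H) = z(0.811) = 0.882
z(FA) = z(0.187) = -0.889
ln β = −½·[z(H)² − z(FA)²] = −0.5 × (0.778 − 0.790) = 0.006

ln β = 0.01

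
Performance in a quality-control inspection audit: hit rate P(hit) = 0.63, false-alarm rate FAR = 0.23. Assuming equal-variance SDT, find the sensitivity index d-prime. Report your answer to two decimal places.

d-prime = 1.07

z(H) = 0.3319
z(FA) = -0.7388
d' = z(H) − z(FA) = 0.3319 − (-0.7388) = 1.0707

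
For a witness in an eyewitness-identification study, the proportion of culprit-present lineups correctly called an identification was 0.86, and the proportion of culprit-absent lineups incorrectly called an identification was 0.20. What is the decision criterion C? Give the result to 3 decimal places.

z(0.86) = 1.0803, z(0.20) = -0.8416
c = −½·[z(H) + z(FA)] = −0.5 × (1.0803 + (-0.8416)) = -0.11935
c < 0: the witness has a liberal response bias.

C = -0.119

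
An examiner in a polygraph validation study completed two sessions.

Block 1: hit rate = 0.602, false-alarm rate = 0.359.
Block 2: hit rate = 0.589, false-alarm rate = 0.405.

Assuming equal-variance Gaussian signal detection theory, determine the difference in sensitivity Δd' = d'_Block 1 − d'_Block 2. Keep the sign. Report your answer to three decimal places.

Block 1: z(0.602) = 0.2585, z(0.359) = -0.3611, d' = 0.6196
Block 2: z(0.589) = 0.2250, z(0.405) = -0.2404, d' = 0.4654
Δd' = d'_Block 1 − d'_Block 2 = 0.6196 − 0.4654 = 0.1542
Block 1 has the higher sensitivity.

Δd' = 0.154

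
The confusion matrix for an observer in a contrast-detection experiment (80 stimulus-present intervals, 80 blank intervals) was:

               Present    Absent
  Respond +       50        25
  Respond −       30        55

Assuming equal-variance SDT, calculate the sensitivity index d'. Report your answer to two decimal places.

H = 50/80 = 0.6250
FA = 25/80 = 0.3125
z(H) = z(0.6250) = 0.319
z(FA) = z(0.3125) = -0.489
d' = z(H) − z(FA) = 0.319 − (-0.489) = 0.808

d' = 0.81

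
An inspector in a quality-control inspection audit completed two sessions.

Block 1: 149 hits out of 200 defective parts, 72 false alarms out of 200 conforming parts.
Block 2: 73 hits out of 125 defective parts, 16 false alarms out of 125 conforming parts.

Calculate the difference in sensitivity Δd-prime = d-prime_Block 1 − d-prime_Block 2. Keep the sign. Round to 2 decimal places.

Δd-prime = -0.33

Block 1: z(0.7450) = 0.659, z(0.3600) = -0.358, d' = 1.017
Block 2: z(0.5840) = 0.212, z(0.1280) = -1.136, d' = 1.348
Δd' = d'_Block 1 − d'_Block 2 = 1.017 − 1.348 = -0.331
Block 2 has the higher sensitivity.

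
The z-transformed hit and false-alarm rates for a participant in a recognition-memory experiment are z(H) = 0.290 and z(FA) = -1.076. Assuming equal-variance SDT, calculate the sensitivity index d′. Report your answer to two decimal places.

d' = z(H) − z(FA) = 0.290 − (-1.076) = 1.366

d′ = 1.37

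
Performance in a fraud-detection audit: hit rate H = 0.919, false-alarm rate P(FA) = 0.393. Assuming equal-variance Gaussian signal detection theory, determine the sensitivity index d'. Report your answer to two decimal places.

d' = 1.67

z(H) = 1.398
z(FA) = -0.272
d' = z(H) − z(FA) = 1.398 − (-0.272) = 1.670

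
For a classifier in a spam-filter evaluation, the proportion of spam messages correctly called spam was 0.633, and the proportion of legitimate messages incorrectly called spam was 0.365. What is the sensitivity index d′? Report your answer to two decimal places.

d′ = 0.68

z(H) = 0.3398
z(FA) = -0.3451
d' = z(H) − z(FA) = 0.3398 − (-0.3451) = 0.6849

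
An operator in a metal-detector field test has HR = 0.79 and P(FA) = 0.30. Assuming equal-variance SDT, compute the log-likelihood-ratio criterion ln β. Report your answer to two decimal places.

ln β = -0.19

Φ⁻¹(H) = Φ⁻¹(0.79) = 0.806
Φ⁻¹(FA) = Φ⁻¹(0.30) = -0.524
ln β = −½·[z(H)² − z(FA)²] = −0.5 × (0.650 − 0.275) = -0.1875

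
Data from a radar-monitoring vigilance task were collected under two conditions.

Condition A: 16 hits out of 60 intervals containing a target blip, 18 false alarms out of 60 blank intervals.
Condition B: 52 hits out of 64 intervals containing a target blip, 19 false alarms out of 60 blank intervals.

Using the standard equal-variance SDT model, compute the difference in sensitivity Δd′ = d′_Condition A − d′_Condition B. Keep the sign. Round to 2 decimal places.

Δd′ = -1.46

Condition A: z(0.2667) = -0.623, z(0.3000) = -0.524, d' = -0.099
Condition B: z(0.8125) = 0.887, z(0.3167) = -0.477, d' = 1.364
Δd' = d'_Condition A − d'_Condition B = -0.099 − 1.364 = -1.463
Condition B has the higher sensitivity.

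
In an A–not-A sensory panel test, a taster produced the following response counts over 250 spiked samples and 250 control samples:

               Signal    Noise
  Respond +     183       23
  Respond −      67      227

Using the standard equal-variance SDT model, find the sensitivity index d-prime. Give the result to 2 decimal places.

d-prime = 1.95

H = 183/250 = 0.7320
FA = 23/250 = 0.0920
z(0.7320) = 0.619, z(0.0920) = -1.329
d' = z(H) − z(FA) = 0.619 − (-1.329) = 1.948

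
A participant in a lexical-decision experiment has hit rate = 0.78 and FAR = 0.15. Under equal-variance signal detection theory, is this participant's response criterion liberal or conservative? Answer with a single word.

conservative

z(H) = 0.772, z(FA) = -1.036
c = −½·(z(H) + z(FA)) = 0.132
c > 0 → conservative criterion (biased toward responding “no”).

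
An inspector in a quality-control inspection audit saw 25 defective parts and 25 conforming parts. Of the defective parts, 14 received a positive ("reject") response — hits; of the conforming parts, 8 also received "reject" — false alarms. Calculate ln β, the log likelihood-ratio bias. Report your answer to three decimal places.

H = 14/25 = 0.5600
FA = 8/25 = 0.3200
z(0.5600) = 0.1510, z(0.3200) = -0.4677
ln β = −½·[z(H)² − z(FA)²] = −0.5 × (0.0228 − 0.2187) = 0.09795

ln β = 0.098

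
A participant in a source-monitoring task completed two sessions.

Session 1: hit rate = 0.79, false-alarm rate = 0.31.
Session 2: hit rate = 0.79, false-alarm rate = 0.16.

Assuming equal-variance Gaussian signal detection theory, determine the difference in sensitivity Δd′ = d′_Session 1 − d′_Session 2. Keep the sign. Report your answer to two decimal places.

Session 1: z(0.79) = 0.806, z(0.31) = -0.496, d' = 1.302
Session 2: z(0.79) = 0.806, z(0.16) = -0.994, d' = 1.800
Δd' = d'_Session 1 − d'_Session 2 = 1.302 − 1.800 = -0.498
Session 2 has the higher sensitivity.

Δd′ = -0.50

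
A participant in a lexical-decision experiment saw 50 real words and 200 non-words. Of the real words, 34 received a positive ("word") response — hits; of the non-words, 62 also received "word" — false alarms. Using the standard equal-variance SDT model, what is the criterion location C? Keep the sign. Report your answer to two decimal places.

C = 0.01

H = 34/50 = 0.6800
FA = 62/200 = 0.3100
z(H) = 0.4677
z(FA) = -0.4959
c = −½·[z(H) + z(FA)] = −0.5 × (0.4677 + (-0.4959)) = 0.0141
c > 0: the participant has a conservative response bias.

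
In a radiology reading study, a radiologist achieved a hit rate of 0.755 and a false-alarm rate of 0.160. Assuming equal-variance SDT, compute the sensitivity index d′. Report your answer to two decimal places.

d′ = 1.68

Φ⁻¹(H) = 0.6903
Φ⁻¹(FA) = -0.9945
d' = z(H) − z(FA) = 0.6903 − (-0.9945) = 1.6848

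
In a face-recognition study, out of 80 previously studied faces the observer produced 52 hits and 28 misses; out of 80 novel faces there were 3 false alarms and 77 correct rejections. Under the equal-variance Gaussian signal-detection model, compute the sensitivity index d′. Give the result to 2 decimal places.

d′ = 2.17

H = 52/80 = 0.6500
FA = 3/80 = 0.0375
z(0.6500) = 0.3853, z(0.0375) = -1.7805
d' = z(H) − z(FA) = 0.3853 − (-1.7805) = 2.1658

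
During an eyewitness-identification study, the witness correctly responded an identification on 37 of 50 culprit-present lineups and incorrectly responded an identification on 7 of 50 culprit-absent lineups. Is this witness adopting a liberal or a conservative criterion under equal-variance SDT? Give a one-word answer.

conservative

z(H) = 0.643, z(FA) = -1.080
c = −½·(z(H) + z(FA)) = 0.2185
c > 0 → conservative criterion (biased toward responding “no”).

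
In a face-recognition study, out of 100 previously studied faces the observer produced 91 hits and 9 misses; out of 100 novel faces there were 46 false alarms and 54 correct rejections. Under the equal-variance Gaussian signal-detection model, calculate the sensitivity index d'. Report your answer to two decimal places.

d' = 1.44

H = 91/100 = 0.9100
FA = 46/100 = 0.4600
z(0.9100) = 1.341, z(0.4600) = -0.100
d' = z(H) − z(FA) = 1.341 − (-0.100) = 1.441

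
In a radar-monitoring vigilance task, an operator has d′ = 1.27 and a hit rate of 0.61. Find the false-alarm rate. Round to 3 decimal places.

z(hit rate) = z(0.61) = 0.2793
z(FA) = z(H) − d' = 0.2793 − 1.27 = -0.9907
false-alarm rate = Φ(-0.9907) = 0.1609

false-alarm rate = 0.161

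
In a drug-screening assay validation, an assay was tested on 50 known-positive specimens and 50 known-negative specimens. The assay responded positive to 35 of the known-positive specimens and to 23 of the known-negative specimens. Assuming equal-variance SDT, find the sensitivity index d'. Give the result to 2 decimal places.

H = 35/50 = 0.7000
FA = 23/50 = 0.4600
z(H) = z(0.7000) = 0.5244
z(FA) = z(0.4600) = -0.1004
d' = z(H) − z(FA) = 0.5244 − (-0.1004) = 0.6248

d' = 0.62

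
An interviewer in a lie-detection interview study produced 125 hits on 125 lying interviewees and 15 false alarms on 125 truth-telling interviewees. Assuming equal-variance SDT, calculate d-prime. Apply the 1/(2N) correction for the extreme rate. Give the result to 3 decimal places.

The hit rate is 125/125 = 1, so apply the 1/(2N) correction: H → 1 − 1/(2·125) = 0.99600.
z(H) = z(0.99600) = 2.6521
z(FA) = z(0.12000) = -1.1750
d' = 2.6521 − (-1.1750) = 3.8271

d-prime = 3.827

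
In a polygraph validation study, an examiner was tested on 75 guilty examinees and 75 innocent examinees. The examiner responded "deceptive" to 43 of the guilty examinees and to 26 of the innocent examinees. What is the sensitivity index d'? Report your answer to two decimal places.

d' = 0.58

H = 43/75 = 0.5733
FA = 26/75 = 0.3467
z(H) = 0.1848
z(FA) = -0.3942
d' = z(H) − z(FA) = 0.1848 − (-0.3942) = 0.5790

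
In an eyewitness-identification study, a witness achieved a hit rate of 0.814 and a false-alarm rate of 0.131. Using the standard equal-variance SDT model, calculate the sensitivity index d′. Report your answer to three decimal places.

z(H) = z(0.814) = 0.8927
z(FA) = z(0.131) = -1.1217
d' = z(H) − z(FA) = 0.8927 − (-1.1217) = 2.0144

d′ = 2.014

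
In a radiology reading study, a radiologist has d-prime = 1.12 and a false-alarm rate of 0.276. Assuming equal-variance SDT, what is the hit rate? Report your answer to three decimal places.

hit rate = 0.700

z(false-alarm rate) = z(0.276) = -0.5948
z(H) = z(FA) + d' = -0.5948 + 1.12 = 0.5252
hit rate = Φ(0.5252) = 0.7003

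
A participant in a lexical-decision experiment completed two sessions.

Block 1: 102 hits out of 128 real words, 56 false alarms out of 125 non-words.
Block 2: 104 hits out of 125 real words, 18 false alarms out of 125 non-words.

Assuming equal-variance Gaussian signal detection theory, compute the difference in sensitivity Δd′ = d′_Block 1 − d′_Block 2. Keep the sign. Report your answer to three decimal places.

Block 1: z(0.7969) = 0.8306, z(0.4480) = -0.1307, d' = 0.9613
Block 2: z(0.8320) = 0.9621, z(0.1440) = -1.0625, d' = 2.0246
Δd' = d'_Block 1 − d'_Block 2 = 0.9613 − 2.0246 = -1.0633
Block 2 has the higher sensitivity.

Δd′ = -1.063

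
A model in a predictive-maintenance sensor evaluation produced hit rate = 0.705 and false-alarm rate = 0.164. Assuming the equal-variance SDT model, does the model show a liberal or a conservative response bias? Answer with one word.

conservative

z(H) = 0.539, z(FA) = -0.978
c = −½·(z(H) + z(FA)) = 0.2195
c > 0 → conservative criterion (biased toward responding “no”).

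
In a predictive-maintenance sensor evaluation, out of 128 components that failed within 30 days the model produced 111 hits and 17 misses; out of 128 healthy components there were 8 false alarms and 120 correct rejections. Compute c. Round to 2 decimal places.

H = 111/128 = 0.8672
FA = 8/128 = 0.0625
Φ⁻¹(H) = Φ⁻¹(0.8672) = 1.113
Φ⁻¹(FA) = Φ⁻¹(0.0625) = -1.534
c = −½·[z(H) + z(FA)] = −0.5 × (1.113 + (-1.534)) = 0.2105

c = 0.21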